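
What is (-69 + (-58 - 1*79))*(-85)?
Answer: 17510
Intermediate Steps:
(-69 + (-58 - 1*79))*(-85) = (-69 + (-58 - 79))*(-85) = (-69 - 137)*(-85) = -206*(-85) = 17510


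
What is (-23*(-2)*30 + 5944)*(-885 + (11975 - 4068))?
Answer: 51429128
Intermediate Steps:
(-23*(-2)*30 + 5944)*(-885 + (11975 - 4068)) = (46*30 + 5944)*(-885 + 7907) = (1380 + 5944)*7022 = 7324*7022 = 51429128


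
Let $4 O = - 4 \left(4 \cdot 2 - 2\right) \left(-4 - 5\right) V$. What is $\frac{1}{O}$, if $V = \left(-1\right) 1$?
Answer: $- \frac{1}{54} \approx -0.018519$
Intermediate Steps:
$V = -1$
$O = -54$ ($O = \frac{- 4 \left(4 \cdot 2 - 2\right) \left(-4 - 5\right) \left(-1\right)}{4} = \frac{- 4 \left(8 - 2\right) \left(-9\right) \left(-1\right)}{4} = \frac{- 4 \cdot 6 \left(-9\right) \left(-1\right)}{4} = \frac{\left(-4\right) \left(-54\right) \left(-1\right)}{4} = \frac{216 \left(-1\right)}{4} = \frac{1}{4} \left(-216\right) = -54$)
$\frac{1}{O} = \frac{1}{-54} = - \frac{1}{54}$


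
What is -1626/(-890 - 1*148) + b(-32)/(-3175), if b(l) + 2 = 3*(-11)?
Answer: 173296/109855 ≈ 1.5775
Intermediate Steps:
b(l) = -35 (b(l) = -2 + 3*(-11) = -2 - 33 = -35)
-1626/(-890 - 1*148) + b(-32)/(-3175) = -1626/(-890 - 1*148) - 35/(-3175) = -1626/(-890 - 148) - 35*(-1/3175) = -1626/(-1038) + 7/635 = -1626*(-1/1038) + 7/635 = 271/173 + 7/635 = 173296/109855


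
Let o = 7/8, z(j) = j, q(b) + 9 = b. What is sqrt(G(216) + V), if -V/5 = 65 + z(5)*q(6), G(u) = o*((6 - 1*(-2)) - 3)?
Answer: I*sqrt(3930)/4 ≈ 15.672*I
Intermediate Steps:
q(b) = -9 + b
o = 7/8 (o = 7*(1/8) = 7/8 ≈ 0.87500)
G(u) = 35/8 (G(u) = 7*((6 - 1*(-2)) - 3)/8 = 7*((6 + 2) - 3)/8 = 7*(8 - 3)/8 = (7/8)*5 = 35/8)
V = -250 (V = -5*(65 + 5*(-9 + 6)) = -5*(65 + 5*(-3)) = -5*(65 - 15) = -5*50 = -250)
sqrt(G(216) + V) = sqrt(35/8 - 250) = sqrt(-1965/8) = I*sqrt(3930)/4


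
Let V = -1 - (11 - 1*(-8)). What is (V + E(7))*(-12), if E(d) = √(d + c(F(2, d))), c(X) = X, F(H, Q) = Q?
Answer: 240 - 12*√14 ≈ 195.10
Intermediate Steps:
E(d) = √2*√d (E(d) = √(d + d) = √(2*d) = √2*√d)
V = -20 (V = -1 - (11 + 8) = -1 - 1*19 = -1 - 19 = -20)
(V + E(7))*(-12) = (-20 + √2*√7)*(-12) = (-20 + √14)*(-12) = 240 - 12*√14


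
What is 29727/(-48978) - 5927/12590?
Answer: -6153292/5709565 ≈ -1.0777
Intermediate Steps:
29727/(-48978) - 5927/12590 = 29727*(-1/48978) - 5927*1/12590 = -1101/1814 - 5927/12590 = -6153292/5709565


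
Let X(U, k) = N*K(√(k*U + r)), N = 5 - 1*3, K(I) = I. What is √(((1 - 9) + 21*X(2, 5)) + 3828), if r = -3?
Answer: √(3820 + 42*√7) ≈ 62.699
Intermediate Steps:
N = 2 (N = 5 - 3 = 2)
X(U, k) = 2*√(-3 + U*k) (X(U, k) = 2*√(k*U - 3) = 2*√(U*k - 3) = 2*√(-3 + U*k))
√(((1 - 9) + 21*X(2, 5)) + 3828) = √(((1 - 9) + 21*(2*√(-3 + 2*5))) + 3828) = √((-8 + 21*(2*√(-3 + 10))) + 3828) = √((-8 + 21*(2*√7)) + 3828) = √((-8 + 42*√7) + 3828) = √(3820 + 42*√7)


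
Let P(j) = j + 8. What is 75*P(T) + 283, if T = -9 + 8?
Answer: 808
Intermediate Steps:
T = -1
P(j) = 8 + j
75*P(T) + 283 = 75*(8 - 1) + 283 = 75*7 + 283 = 525 + 283 = 808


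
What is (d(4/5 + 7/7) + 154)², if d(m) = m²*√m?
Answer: 74171549/3125 + 74844*√5/125 ≈ 25074.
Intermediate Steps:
d(m) = m^(5/2)
(d(4/5 + 7/7) + 154)² = ((4/5 + 7/7)^(5/2) + 154)² = ((4*(⅕) + 7*(⅐))^(5/2) + 154)² = ((⅘ + 1)^(5/2) + 154)² = ((9/5)^(5/2) + 154)² = (243*√5/125 + 154)² = (154 + 243*√5/125)²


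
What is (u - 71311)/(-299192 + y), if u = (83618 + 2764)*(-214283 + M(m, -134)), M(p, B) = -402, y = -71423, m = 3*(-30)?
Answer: 18544990981/370615 ≈ 50038.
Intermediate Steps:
m = -90
u = -18544919670 (u = (83618 + 2764)*(-214283 - 402) = 86382*(-214685) = -18544919670)
(u - 71311)/(-299192 + y) = (-18544919670 - 71311)/(-299192 - 71423) = -18544990981/(-370615) = -18544990981*(-1/370615) = 18544990981/370615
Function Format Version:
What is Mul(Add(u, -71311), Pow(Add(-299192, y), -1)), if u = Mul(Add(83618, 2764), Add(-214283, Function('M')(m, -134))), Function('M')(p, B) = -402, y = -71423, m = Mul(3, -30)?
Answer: Rational(18544990981, 370615) ≈ 50038.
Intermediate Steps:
m = -90
u = -18544919670 (u = Mul(Add(83618, 2764), Add(-214283, -402)) = Mul(86382, -214685) = -18544919670)
Mul(Add(u, -71311), Pow(Add(-299192, y), -1)) = Mul(Add(-18544919670, -71311), Pow(Add(-299192, -71423), -1)) = Mul(-18544990981, Pow(-370615, -1)) = Mul(-18544990981, Rational(-1, 370615)) = Rational(18544990981, 370615)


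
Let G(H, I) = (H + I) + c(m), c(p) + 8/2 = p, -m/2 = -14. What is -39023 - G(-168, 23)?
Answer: -38902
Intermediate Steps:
m = 28 (m = -2*(-14) = 28)
c(p) = -4 + p
G(H, I) = 24 + H + I (G(H, I) = (H + I) + (-4 + 28) = (H + I) + 24 = 24 + H + I)
-39023 - G(-168, 23) = -39023 - (24 - 168 + 23) = -39023 - 1*(-121) = -39023 + 121 = -38902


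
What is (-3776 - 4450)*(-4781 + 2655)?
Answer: 17488476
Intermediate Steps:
(-3776 - 4450)*(-4781 + 2655) = -8226*(-2126) = 17488476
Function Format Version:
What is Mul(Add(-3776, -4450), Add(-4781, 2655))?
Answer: 17488476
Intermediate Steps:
Mul(Add(-3776, -4450), Add(-4781, 2655)) = Mul(-8226, -2126) = 17488476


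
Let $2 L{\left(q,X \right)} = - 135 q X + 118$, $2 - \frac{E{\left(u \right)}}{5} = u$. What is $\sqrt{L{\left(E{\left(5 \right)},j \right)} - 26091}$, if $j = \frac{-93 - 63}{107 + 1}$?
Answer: $\frac{i \sqrt{109978}}{2} \approx 165.81 i$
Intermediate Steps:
$E{\left(u \right)} = 10 - 5 u$
$j = - \frac{13}{9}$ ($j = - \frac{156}{108} = \left(-156\right) \frac{1}{108} = - \frac{13}{9} \approx -1.4444$)
$L{\left(q,X \right)} = 59 - \frac{135 X q}{2}$ ($L{\left(q,X \right)} = \frac{- 135 q X + 118}{2} = \frac{- 135 X q + 118}{2} = \frac{118 - 135 X q}{2} = 59 - \frac{135 X q}{2}$)
$\sqrt{L{\left(E{\left(5 \right)},j \right)} - 26091} = \sqrt{\left(59 - - \frac{195 \left(10 - 25\right)}{2}\right) - 26091} = \sqrt{\left(59 - \left(- \frac{195}{2}\right) \left(-15\right)\right) - 26091} = \sqrt{\left(59 - \frac{2925}{2}\right) - 26091} = \sqrt{- \frac{2807}{2} - 26091} = \sqrt{- \frac{54989}{2}} = \frac{i \sqrt{109978}}{2}$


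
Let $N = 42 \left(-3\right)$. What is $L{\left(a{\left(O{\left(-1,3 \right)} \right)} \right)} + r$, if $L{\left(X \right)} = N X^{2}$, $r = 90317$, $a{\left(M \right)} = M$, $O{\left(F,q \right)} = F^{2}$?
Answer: $90191$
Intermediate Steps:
$N = -126$
$L{\left(X \right)} = - 126 X^{2}$
$L{\left(a{\left(O{\left(-1,3 \right)} \right)} \right)} + r = - 126 \left(\left(-1\right)^{2}\right)^{2} + 90317 = - 126 \cdot 1^{2} + 90317 = \left(-126\right) 1 + 90317 = -126 + 90317 = 90191$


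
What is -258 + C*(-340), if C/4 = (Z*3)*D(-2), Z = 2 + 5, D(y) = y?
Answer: 56862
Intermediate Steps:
Z = 7
C = -168 (C = 4*((7*3)*(-2)) = 4*(21*(-2)) = 4*(-42) = -168)
-258 + C*(-340) = -258 - 168*(-340) = -258 + 57120 = 56862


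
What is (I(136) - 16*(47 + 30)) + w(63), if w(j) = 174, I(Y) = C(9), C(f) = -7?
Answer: -1065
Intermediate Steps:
I(Y) = -7
(I(136) - 16*(47 + 30)) + w(63) = (-7 - 16*(47 + 30)) + 174 = (-7 - 16*77) + 174 = (-7 - 1232) + 174 = -1239 + 174 = -1065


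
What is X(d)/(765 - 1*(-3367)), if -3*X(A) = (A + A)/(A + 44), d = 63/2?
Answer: -21/311966 ≈ -6.7315e-5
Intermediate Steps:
d = 63/2 (d = 63*(½) = 63/2 ≈ 31.500)
X(A) = -2*A/(3*(44 + A)) (X(A) = -(A + A)/(3*(A + 44)) = -2*A/(3*(44 + A)))
X(d)/(765 - 1*(-3367)) = (-2*63/2/(132 + 3*(63/2)))/(765 - 1*(-3367)) = (-2*63/2/(132 + 189/2))/(765 + 3367) = -2*63/2/453/2/4132 = -2*63/2*2/453*(1/4132) = -42/151*1/4132 = -21/311966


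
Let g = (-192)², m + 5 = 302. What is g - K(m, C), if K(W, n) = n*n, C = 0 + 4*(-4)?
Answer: 36608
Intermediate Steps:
m = 297 (m = -5 + 302 = 297)
C = -16 (C = 0 - 16 = -16)
K(W, n) = n²
g = 36864
g - K(m, C) = 36864 - 1*(-16)² = 36864 - 1*256 = 36864 - 256 = 36608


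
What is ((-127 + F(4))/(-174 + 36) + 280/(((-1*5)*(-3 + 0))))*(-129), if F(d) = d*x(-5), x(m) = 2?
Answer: -115885/46 ≈ -2519.2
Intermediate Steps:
F(d) = 2*d (F(d) = d*2 = 2*d)
((-127 + F(4))/(-174 + 36) + 280/(((-1*5)*(-3 + 0))))*(-129) = ((-127 + 2*4)/(-174 + 36) + 280/(((-1*5)*(-3 + 0))))*(-129) = ((-127 + 8)/(-138) + 280/((-5*(-3))))*(-129) = (-119*(-1/138) + 280/15)*(-129) = (119/138 + 280*(1/15))*(-129) = (119/138 + 56/3)*(-129) = (2695/138)*(-129) = -115885/46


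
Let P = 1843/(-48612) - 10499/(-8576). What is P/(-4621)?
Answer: -123642955/481619695488 ≈ -0.00025672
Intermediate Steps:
P = 123642955/104224128 (P = 1843*(-1/48612) - 10499*(-1/8576) = -1843/48612 + 10499/8576 = 123642955/104224128 ≈ 1.1863)
P/(-4621) = (123642955/104224128)/(-4621) = (123642955/104224128)*(-1/4621) = -123642955/481619695488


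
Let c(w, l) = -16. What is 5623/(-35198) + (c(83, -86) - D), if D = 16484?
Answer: -580772623/35198 ≈ -16500.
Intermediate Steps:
5623/(-35198) + (c(83, -86) - D) = 5623/(-35198) + (-16 - 1*16484) = 5623*(-1/35198) + (-16 - 16484) = -5623/35198 - 16500 = -580772623/35198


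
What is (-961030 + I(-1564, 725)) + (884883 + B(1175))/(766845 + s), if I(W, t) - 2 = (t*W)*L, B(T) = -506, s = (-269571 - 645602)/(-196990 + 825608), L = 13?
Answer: -7569043413405502950/482051655037 ≈ -1.5702e+7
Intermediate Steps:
s = -915173/628618 ≈ -1.4558
I(W, t) = 2 + 13*W*t (I(W, t) = 2 + (t*W)*13 = 2 + (W*t)*13 = 2 + 13*W*t)
(-961030 + I(-1564, 725)) + (884883 + B(1175))/(766845 + s) = (-961030 + (2 + 13*(-1564)*725)) + (884883 - 506)/(766845 - 915173/628618) = (-961030 + (2 - 14740700)) + 884377/(482051655037/628618) = (-961030 - 14740698) + 884377*(628618/482051655037) = -15701728 + 555935300986/482051655037 = -7569043413405502950/482051655037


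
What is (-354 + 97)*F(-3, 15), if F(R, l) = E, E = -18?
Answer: 4626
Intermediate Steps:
F(R, l) = -18
(-354 + 97)*F(-3, 15) = (-354 + 97)*(-18) = -257*(-18) = 4626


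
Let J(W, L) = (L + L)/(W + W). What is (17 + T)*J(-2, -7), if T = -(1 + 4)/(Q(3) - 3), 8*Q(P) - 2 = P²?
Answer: 1827/26 ≈ 70.269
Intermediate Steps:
Q(P) = ¼ + P²/8
J(W, L) = L/W (J(W, L) = (2*L)/((2*W)) = (2*L)*(1/(2*W)) = L/W)
T = 40/13 (T = -(1 + 4)/((¼ + (⅛)*3²) - 3) = -5/((¼ + (⅛)*9) - 3) = -5/((¼ + 9/8) - 3) = -5/(11/8 - 3) = -5/(-13/8) = -5*(-8)/13 = -1*(-40/13) = 40/13 ≈ 3.0769)
(17 + T)*J(-2, -7) = (17 + 40/13)*(-7/(-2)) = 261*(-7*(-½))/13 = (261/13)*(7/2) = 1827/26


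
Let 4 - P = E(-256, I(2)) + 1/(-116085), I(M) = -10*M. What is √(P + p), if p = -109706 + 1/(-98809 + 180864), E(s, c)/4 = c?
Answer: I*√397850605725430703080770/1905070935 ≈ 331.09*I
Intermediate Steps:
E(s, c) = 4*c
P = 9751141/116085 (P = 4 - (4*(-10*2) + 1/(-116085)) = 4 - (4*(-20) - 1/116085) = 4 - (-80 - 1/116085) = 4 - 1*(-9286801/116085) = 4 + 9286801/116085 = 9751141/116085 ≈ 84.000)
p = -9001925829/82055 (p = -109706 + 1/82055 = -9001925829/82055 ≈ -1.0971e+5)
√(P + p) = √(9751141/116085 - 9001925829/82055) = √(-208837685996942/1905070935) = I*√397850605725430703080770/1905070935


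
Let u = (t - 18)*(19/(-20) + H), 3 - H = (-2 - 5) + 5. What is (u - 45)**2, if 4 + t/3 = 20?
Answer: 23409/4 ≈ 5852.3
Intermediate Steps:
H = 5 (H = 3 - ((-2 - 5) + 5) = 3 - (-7 + 5) = 3 - 1*(-2) = 3 + 2 = 5)
t = 48 (t = -12 + 3*20 = -12 + 60 = 48)
u = 243/2 (u = (48 - 18)*(19/(-20) + 5) = 30*(19*(-1/20) + 5) = 30*(-19/20 + 5) = 30*(81/20) = 243/2 ≈ 121.50)
(u - 45)**2 = (243/2 - 45)**2 = (153/2)**2 = 23409/4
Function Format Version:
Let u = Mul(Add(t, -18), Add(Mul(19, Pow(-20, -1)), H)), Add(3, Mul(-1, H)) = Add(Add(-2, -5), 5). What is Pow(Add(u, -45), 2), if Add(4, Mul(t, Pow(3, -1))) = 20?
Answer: Rational(23409, 4) ≈ 5852.3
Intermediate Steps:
H = 5 (H = Add(3, Mul(-1, Add(Add(-2, -5), 5))) = Add(3, Mul(-1, Add(-7, 5))) = Add(3, Mul(-1, -2)) = Add(3, 2) = 5)
t = 48 (t = Add(-12, Mul(3, 20)) = Add(-12, 60) = 48)
u = Rational(243, 2) (u = Mul(Add(48, -18), Add(Mul(19, Pow(-20, -1)), 5)) = Mul(30, Add(Mul(19, Rational(-1, 20)), 5)) = Mul(30, Add(Rational(-19, 20), 5)) = Mul(30, Rational(81, 20)) = Rational(243, 2) ≈ 121.50)
Pow(Add(u, -45), 2) = Pow(Add(Rational(243, 2), -45), 2) = Pow(Rational(153, 2), 2) = Rational(23409, 4)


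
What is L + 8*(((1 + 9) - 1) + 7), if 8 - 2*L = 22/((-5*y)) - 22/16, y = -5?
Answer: 52899/400 ≈ 132.25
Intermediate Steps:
L = 1699/400 (L = 4 - (22/((-5*(-5))) - 22/16)/2 = 4 - (22/25 - 22*1/16)/2 = 4 - (22*(1/25) - 11/8)/2 = 4 - (22/25 - 11/8)/2 = 4 - 1/2*(-99/200) = 4 + 99/400 = 1699/400 ≈ 4.2475)
L + 8*(((1 + 9) - 1) + 7) = 1699/400 + 8*(((1 + 9) - 1) + 7) = 1699/400 + 8*((10 - 1) + 7) = 1699/400 + 8*(9 + 7) = 1699/400 + 8*16 = 1699/400 + 128 = 52899/400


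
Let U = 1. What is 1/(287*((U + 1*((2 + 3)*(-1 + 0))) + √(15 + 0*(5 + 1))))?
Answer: -4/287 - √15/287 ≈ -0.027432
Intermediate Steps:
1/(287*((U + 1*((2 + 3)*(-1 + 0))) + √(15 + 0*(5 + 1)))) = 1/(287*((1 + 1*((2 + 3)*(-1 + 0))) + √(15 + 0*(5 + 1)))) = 1/(287*((1 + 1*(5*(-1))) + √(15 + 0*6))) = 1/(287*((1 + 1*(-5)) + √(15 + 0))) = 1/(287*((1 - 5) + √15)) = 1/(287*(-4 + √15))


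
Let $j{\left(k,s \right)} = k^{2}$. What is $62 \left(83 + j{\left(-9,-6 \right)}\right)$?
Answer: $10168$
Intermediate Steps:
$62 \left(83 + j{\left(-9,-6 \right)}\right) = 62 \left(83 + \left(-9\right)^{2}\right) = 62 \left(83 + 81\right) = 62 \cdot 164 = 10168$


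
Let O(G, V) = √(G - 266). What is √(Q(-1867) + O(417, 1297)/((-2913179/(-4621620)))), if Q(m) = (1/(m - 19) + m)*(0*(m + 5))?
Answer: 2*151^(¼)*√3365901582495/2913179 ≈ 4.4153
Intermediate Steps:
O(G, V) = √(-266 + G)
Q(m) = 0 (Q(m) = (1/(-19 + m) + m)*(0*(5 + m)) = (m + 1/(-19 + m))*0 = 0)
√(Q(-1867) + O(417, 1297)/((-2913179/(-4621620)))) = √(0 + √(-266 + 417)/((-2913179/(-4621620)))) = √(0 + √151/((-2913179*(-1/4621620)))) = √(0 + √151/(2913179/4621620)) = √(0 + √151*(4621620/2913179)) = √(0 + 4621620*√151/2913179) = √(4621620*√151/2913179) = 2*2913179^(¾)*439890029^(¼)*√3365901582495/8486611886041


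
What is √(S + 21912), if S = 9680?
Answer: 2*√7898 ≈ 177.74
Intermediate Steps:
√(S + 21912) = √(9680 + 21912) = √31592 = 2*√7898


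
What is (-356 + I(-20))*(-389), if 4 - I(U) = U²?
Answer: 292528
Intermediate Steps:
I(U) = 4 - U²
(-356 + I(-20))*(-389) = (-356 + (4 - 1*(-20)²))*(-389) = (-356 + (4 - 1*400))*(-389) = (-356 + (4 - 400))*(-389) = (-356 - 396)*(-389) = -752*(-389) = 292528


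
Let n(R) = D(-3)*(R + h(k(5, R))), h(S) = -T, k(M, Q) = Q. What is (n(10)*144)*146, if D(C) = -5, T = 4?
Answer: -630720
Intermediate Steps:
h(S) = -4 (h(S) = -1*4 = -4)
n(R) = 20 - 5*R (n(R) = -5*(R - 4) = -5*(-4 + R) = 20 - 5*R)
(n(10)*144)*146 = ((20 - 5*10)*144)*146 = ((20 - 50)*144)*146 = -30*144*146 = -4320*146 = -630720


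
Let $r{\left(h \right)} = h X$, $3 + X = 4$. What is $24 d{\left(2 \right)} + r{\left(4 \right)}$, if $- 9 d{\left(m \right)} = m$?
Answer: $- \frac{4}{3} \approx -1.3333$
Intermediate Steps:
$X = 1$ ($X = -3 + 4 = 1$)
$d{\left(m \right)} = - \frac{m}{9}$
$r{\left(h \right)} = h$ ($r{\left(h \right)} = h 1 = h$)
$24 d{\left(2 \right)} + r{\left(4 \right)} = 24 \left(\left(- \frac{1}{9}\right) 2\right) + 4 = 24 \left(- \frac{2}{9}\right) + 4 = - \frac{16}{3} + 4 = - \frac{4}{3}$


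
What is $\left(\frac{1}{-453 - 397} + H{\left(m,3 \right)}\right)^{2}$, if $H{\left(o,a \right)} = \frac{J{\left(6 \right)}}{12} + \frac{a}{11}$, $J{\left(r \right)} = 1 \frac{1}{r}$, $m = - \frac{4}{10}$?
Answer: $\frac{9231174241}{113299560000} \approx 0.081476$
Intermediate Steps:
$m = - \frac{2}{5}$ ($m = \left(-4\right) \frac{1}{10} = - \frac{2}{5} \approx -0.4$)
$J{\left(r \right)} = \frac{1}{r}$
$H{\left(o,a \right)} = \frac{1}{72} + \frac{a}{11}$ ($H{\left(o,a \right)} = \frac{1}{6 \cdot 12} + \frac{a}{11} = \frac{1}{6} \cdot \frac{1}{12} + a \frac{1}{11} = \frac{1}{72} + \frac{a}{11}$)
$\left(\frac{1}{-453 - 397} + H{\left(m,3 \right)}\right)^{2} = \left(\frac{1}{-453 - 397} + \left(\frac{1}{72} + \frac{1}{11} \cdot 3\right)\right)^{2} = \left(\frac{1}{-850} + \left(\frac{1}{72} + \frac{3}{11}\right)\right)^{2} = \left(- \frac{1}{850} + \frac{227}{792}\right)^{2} = \left(\frac{96079}{336600}\right)^{2} = \frac{9231174241}{113299560000}$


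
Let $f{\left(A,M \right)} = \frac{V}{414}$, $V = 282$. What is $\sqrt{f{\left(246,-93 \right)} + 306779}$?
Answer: $\frac{\sqrt{1460578062}}{69} \approx 553.88$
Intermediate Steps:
$f{\left(A,M \right)} = \frac{47}{69}$ ($f{\left(A,M \right)} = \frac{282}{414} = 282 \cdot \frac{1}{414} = \frac{47}{69}$)
$\sqrt{f{\left(246,-93 \right)} + 306779} = \sqrt{\frac{47}{69} + 306779} = \sqrt{\frac{21167798}{69}} = \frac{\sqrt{1460578062}}{69}$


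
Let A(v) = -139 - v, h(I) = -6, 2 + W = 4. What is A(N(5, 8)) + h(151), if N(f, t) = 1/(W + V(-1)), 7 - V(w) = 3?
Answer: -871/6 ≈ -145.17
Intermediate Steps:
V(w) = 4 (V(w) = 7 - 1*3 = 7 - 3 = 4)
W = 2 (W = -2 + 4 = 2)
N(f, t) = ⅙ (N(f, t) = 1/(2 + 4) = 1/6 = ⅙)
A(N(5, 8)) + h(151) = (-139 - 1*⅙) - 6 = (-139 - ⅙) - 6 = -835/6 - 6 = -871/6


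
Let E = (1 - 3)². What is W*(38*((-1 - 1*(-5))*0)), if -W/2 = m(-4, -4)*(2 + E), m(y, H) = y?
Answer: 0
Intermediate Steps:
E = 4 (E = (-2)² = 4)
W = 48 (W = -(-8)*(2 + 4) = -(-8)*6 = -2*(-24) = 48)
W*(38*((-1 - 1*(-5))*0)) = 48*(38*((-1 - 1*(-5))*0)) = 48*(38*((-1 + 5)*0)) = 48*(38*(4*0)) = 48*(38*0) = 48*0 = 0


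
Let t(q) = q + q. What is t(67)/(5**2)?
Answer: 134/25 ≈ 5.3600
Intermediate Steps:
t(q) = 2*q
t(67)/(5**2) = (2*67)/(5**2) = 134/25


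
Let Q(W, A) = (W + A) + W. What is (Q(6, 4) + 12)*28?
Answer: 784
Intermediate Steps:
Q(W, A) = A + 2*W (Q(W, A) = (A + W) + W = A + 2*W)
(Q(6, 4) + 12)*28 = ((4 + 2*6) + 12)*28 = ((4 + 12) + 12)*28 = (16 + 12)*28 = 28*28 = 784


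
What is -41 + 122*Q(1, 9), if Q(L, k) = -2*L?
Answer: -285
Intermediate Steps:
-41 + 122*Q(1, 9) = -41 + 122*(-2*1) = -41 + 122*(-2) = -41 - 244 = -285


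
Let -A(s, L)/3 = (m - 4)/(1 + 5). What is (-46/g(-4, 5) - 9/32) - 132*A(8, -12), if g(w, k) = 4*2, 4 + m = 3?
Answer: -10753/32 ≈ -336.03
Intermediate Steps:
m = -1 (m = -4 + 3 = -1)
g(w, k) = 8
A(s, L) = 5/2 (A(s, L) = -3*(-1 - 4)/(1 + 5) = -(-15)/6 = -3*(-⅚) = 5/2)
(-46/g(-4, 5) - 9/32) - 132*A(8, -12) = (-46/8 - 9/32) - 132*5/2 = (-46*⅛ - 9*1/32) - 330 = (-23/4 - 9/32) - 330 = -193/32 - 330 = -10753/32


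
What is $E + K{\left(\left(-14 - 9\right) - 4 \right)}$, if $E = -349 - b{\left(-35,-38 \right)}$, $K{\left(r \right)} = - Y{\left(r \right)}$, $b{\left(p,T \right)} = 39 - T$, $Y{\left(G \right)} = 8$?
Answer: $-434$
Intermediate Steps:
$K{\left(r \right)} = -8$ ($K{\left(r \right)} = \left(-1\right) 8 = -8$)
$E = -426$ ($E = -349 - \left(39 - -38\right) = -349 - \left(39 + 38\right) = -349 - 77 = -426$)
$E + K{\left(\left(-14 - 9\right) - 4 \right)} = -426 - 8 = -434$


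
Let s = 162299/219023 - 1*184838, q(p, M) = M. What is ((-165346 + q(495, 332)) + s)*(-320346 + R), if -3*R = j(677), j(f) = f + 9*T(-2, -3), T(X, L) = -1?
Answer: 24563725486952894/219023 ≈ 1.1215e+11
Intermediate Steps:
s = -40483610975/219023 (s = 162299*(1/219023) - 184838 = 162299/219023 - 184838 = -40483610975/219023 ≈ -1.8484e+5)
j(f) = -9 + f (j(f) = f + 9*(-1) = f - 9 = -9 + f)
R = -668/3 (R = -(-9 + 677)/3 = -1/3*668 = -668/3 ≈ -222.67)
((-165346 + q(495, 332)) + s)*(-320346 + R) = ((-165346 + 332) - 40483610975/219023)*(-320346 - 668/3) = (-165014 - 40483610975/219023)*(-961706/3) = -76625472297/219023*(-961706/3) = 24563725486952894/219023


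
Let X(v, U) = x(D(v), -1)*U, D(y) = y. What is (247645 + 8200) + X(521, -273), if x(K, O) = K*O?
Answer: 398078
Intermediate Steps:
X(v, U) = -U*v (X(v, U) = (v*(-1))*U = (-v)*U = -U*v)
(247645 + 8200) + X(521, -273) = (247645 + 8200) - 1*(-273)*521 = 255845 + 142233 = 398078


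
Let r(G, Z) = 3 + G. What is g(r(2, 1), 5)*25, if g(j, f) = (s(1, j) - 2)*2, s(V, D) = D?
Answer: 150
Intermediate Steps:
g(j, f) = -4 + 2*j (g(j, f) = (j - 2)*2 = (-2 + j)*2 = -4 + 2*j)
g(r(2, 1), 5)*25 = (-4 + 2*(3 + 2))*25 = (-4 + 2*5)*25 = (-4 + 10)*25 = 6*25 = 150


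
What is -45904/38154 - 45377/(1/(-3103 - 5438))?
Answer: 7393576661737/19077 ≈ 3.8757e+8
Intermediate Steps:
-45904/38154 - 45377/(1/(-3103 - 5438)) = -45904*1/38154 - 45377/(1/(-8541)) = -22952/19077 - 45377/(-1/8541) = -22952/19077 - 45377*(-8541) = -22952/19077 + 387564957 = 7393576661737/19077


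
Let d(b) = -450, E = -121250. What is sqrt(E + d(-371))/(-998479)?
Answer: -10*I*sqrt(1217)/998479 ≈ -0.00034939*I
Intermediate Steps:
sqrt(E + d(-371))/(-998479) = sqrt(-121250 - 450)/(-998479) = sqrt(-121700)*(-1/998479) = (10*I*sqrt(1217))*(-1/998479) = -10*I*sqrt(1217)/998479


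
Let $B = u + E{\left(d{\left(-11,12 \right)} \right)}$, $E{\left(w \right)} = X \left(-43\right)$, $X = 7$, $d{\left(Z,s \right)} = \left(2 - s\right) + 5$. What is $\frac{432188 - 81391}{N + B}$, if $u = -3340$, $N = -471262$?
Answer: $- \frac{350797}{474903} \approx -0.73867$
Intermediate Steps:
$d{\left(Z,s \right)} = 7 - s$
$E{\left(w \right)} = -301$ ($E{\left(w \right)} = 7 \left(-43\right) = -301$)
$B = -3641$ ($B = -3340 - 301 = -3641$)
$\frac{432188 - 81391}{N + B} = \frac{432188 - 81391}{-471262 - 3641} = \frac{350797}{-474903} = 350797 \left(- \frac{1}{474903}\right) = - \frac{350797}{474903}$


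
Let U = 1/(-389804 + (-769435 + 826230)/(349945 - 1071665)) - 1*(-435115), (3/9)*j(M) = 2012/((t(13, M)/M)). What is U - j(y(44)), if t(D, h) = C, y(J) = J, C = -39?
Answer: 323248774339937033/731456439155 ≈ 4.4193e+5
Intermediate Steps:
t(D, h) = -39
j(M) = -2012*M/13 (j(M) = 3*(2012/((-39/M))) = 3*(2012*(-M/39)) = 3*(-2012*M/39) = -2012*M/13)
U = 24482128347773181/56265879935 (U = 1/(-389804 + 56795/(-721720)) + 435115 = 1/(-389804 + 56795*(-1/721720)) + 435115 = 1/(-389804 - 11359/144344) + 435115 = 1/(-56265879935/144344) + 435115 = -144344/56265879935 + 435115 = 24482128347773181/56265879935 ≈ 4.3512e+5)
U - j(y(44)) = 24482128347773181/56265879935 - (-2012)*44/13 = 24482128347773181/56265879935 - 1*(-88528/13) = 24482128347773181/56265879935 + 88528/13 = 323248774339937033/731456439155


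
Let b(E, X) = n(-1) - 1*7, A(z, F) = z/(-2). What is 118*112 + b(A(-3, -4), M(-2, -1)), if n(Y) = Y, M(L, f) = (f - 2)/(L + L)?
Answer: 13208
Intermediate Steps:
M(L, f) = (-2 + f)/(2*L) (M(L, f) = (-2 + f)/((2*L)) = (-2 + f)*(1/(2*L)) = (-2 + f)/(2*L))
A(z, F) = -z/2 (A(z, F) = z*(-½) = -z/2)
b(E, X) = -8 (b(E, X) = -1 - 1*7 = -1 - 7 = -8)
118*112 + b(A(-3, -4), M(-2, -1)) = 118*112 - 8 = 13216 - 8 = 13208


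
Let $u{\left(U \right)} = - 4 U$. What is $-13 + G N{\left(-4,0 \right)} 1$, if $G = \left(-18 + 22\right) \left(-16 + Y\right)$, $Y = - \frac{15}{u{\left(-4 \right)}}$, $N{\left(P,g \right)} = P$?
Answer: $258$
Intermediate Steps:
$Y = - \frac{15}{16}$ ($Y = - \frac{15}{\left(-4\right) \left(-4\right)} = - \frac{15}{16} \approx -0.9375$)
$G = - \frac{271}{4}$ ($G = \left(-18 + 22\right) \left(-16 - \frac{15}{16}\right) = 4 \left(- \frac{271}{16}\right) = - \frac{271}{4} \approx -67.75$)
$-13 + G N{\left(-4,0 \right)} 1 = -13 - \frac{271 \left(\left(-4\right) 1\right)}{4} = -13 - -271 = -13 + 271 = 258$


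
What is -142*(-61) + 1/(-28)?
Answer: 242535/28 ≈ 8662.0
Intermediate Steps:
-142*(-61) + 1/(-28) = 8662 - 1/28 = 242535/28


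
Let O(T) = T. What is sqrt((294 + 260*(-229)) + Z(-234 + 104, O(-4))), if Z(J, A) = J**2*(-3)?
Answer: I*sqrt(109946) ≈ 331.58*I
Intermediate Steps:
Z(J, A) = -3*J**2
sqrt((294 + 260*(-229)) + Z(-234 + 104, O(-4))) = sqrt((294 + 260*(-229)) - 3*(-234 + 104)**2) = sqrt((294 - 59540) - 3*(-130)**2) = sqrt(-59246 - 3*16900) = sqrt(-59246 - 50700) = sqrt(-109946) = I*sqrt(109946)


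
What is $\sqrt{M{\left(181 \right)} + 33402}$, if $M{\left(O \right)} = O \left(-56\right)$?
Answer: $\sqrt{23266} \approx 152.53$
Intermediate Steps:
$M{\left(O \right)} = - 56 O$
$\sqrt{M{\left(181 \right)} + 33402} = \sqrt{\left(-56\right) 181 + 33402} = \sqrt{-10136 + 33402} = \sqrt{23266}$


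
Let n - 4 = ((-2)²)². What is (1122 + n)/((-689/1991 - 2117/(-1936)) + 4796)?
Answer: 400175072/1680857049 ≈ 0.23808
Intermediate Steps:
n = 20 (n = 4 + ((-2)²)² = 4 + 4² = 4 + 16 = 20)
(1122 + n)/((-689/1991 - 2117/(-1936)) + 4796) = (1122 + 20)/((-689/1991 - 2117/(-1936)) + 4796) = 1142/((-689*1/1991 - 2117*(-1/1936)) + 4796) = 1142/((-689/1991 + 2117/1936) + 4796) = 1142/(261913/350416 + 4796) = 1142/(1680857049/350416) = 1142*(350416/1680857049) = 400175072/1680857049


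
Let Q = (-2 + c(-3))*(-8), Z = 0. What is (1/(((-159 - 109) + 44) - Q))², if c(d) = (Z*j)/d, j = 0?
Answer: 1/57600 ≈ 1.7361e-5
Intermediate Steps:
c(d) = 0 (c(d) = (0*0)/d = 0/d = 0)
Q = 16 (Q = (-2 + 0)*(-8) = -2*(-8) = 16)
(1/(((-159 - 109) + 44) - Q))² = (1/(((-159 - 109) + 44) - 1*16))² = (1/((-268 + 44) - 16))² = (1/(-224 - 16))² = (1/(-240))² = (-1/240)² = 1/57600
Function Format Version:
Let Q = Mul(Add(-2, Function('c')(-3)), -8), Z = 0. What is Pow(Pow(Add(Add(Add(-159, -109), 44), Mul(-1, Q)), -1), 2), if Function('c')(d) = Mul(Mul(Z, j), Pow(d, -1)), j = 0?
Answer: Rational(1, 57600) ≈ 1.7361e-5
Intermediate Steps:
Function('c')(d) = 0 (Function('c')(d) = Mul(Mul(0, 0), Pow(d, -1)) = Mul(0, Pow(d, -1)) = 0)
Q = 16 (Q = Mul(Add(-2, 0), -8) = Mul(-2, -8) = 16)
Pow(Pow(Add(Add(Add(-159, -109), 44), Mul(-1, Q)), -1), 2) = Pow(Pow(Add(Add(Add(-159, -109), 44), Mul(-1, 16)), -1), 2) = Pow(Pow(Add(Add(-268, 44), -16), -1), 2) = Pow(Pow(Add(-224, -16), -1), 2) = Pow(Pow(-240, -1), 2) = Pow(Rational(-1, 240), 2) = Rational(1, 57600)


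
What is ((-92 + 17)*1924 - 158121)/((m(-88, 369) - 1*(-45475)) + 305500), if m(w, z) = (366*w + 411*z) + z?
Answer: -302421/470795 ≈ -0.64236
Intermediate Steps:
m(w, z) = 366*w + 412*z
((-92 + 17)*1924 - 158121)/((m(-88, 369) - 1*(-45475)) + 305500) = ((-92 + 17)*1924 - 158121)/(((366*(-88) + 412*369) - 1*(-45475)) + 305500) = (-75*1924 - 158121)/(((-32208 + 152028) + 45475) + 305500) = (-144300 - 158121)/((119820 + 45475) + 305500) = -302421/(165295 + 305500) = -302421/470795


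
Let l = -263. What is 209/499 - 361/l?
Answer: 235106/131237 ≈ 1.7915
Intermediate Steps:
209/499 - 361/l = 209/499 - 361/(-263) = 209*(1/499) - 361*(-1/263) = 209/499 + 361/263 = 235106/131237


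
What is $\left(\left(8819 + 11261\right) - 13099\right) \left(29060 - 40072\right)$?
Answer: $-76874772$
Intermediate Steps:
$\left(\left(8819 + 11261\right) - 13099\right) \left(29060 - 40072\right) = \left(20080 - 13099\right) \left(-11012\right) = 6981 \left(-11012\right) = -76874772$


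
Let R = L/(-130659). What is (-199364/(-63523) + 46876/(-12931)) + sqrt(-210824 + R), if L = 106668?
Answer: -399728264/821415913 + 2*I*sqrt(99976491059771)/43553 ≈ -0.48663 + 459.16*I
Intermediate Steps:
R = -35556/43553 (R = 106668/(-130659) = 106668*(-1/130659) = -35556/43553 ≈ -0.81638)
(-199364/(-63523) + 46876/(-12931)) + sqrt(-210824 + R) = (-199364/(-63523) + 46876/(-12931)) + sqrt(-210824 - 35556/43553) = (-199364*(-1/63523) + 46876*(-1/12931)) + sqrt(-9182053228/43553) = (199364/63523 - 46876/12931) + 2*I*sqrt(99976491059771)/43553 = -399728264/821415913 + 2*I*sqrt(99976491059771)/43553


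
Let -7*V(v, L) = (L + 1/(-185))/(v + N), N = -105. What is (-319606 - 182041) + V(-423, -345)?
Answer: -24500444039/48840 ≈ -5.0165e+5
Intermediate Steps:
V(v, L) = -(-1/185 + L)/(7*(-105 + v)) (V(v, L) = -(L + 1/(-185))/(7*(v - 105)) = -(L - 1/185)/(7*(-105 + v)) = -(-1/185 + L)/(7*(-105 + v)))
(-319606 - 182041) + V(-423, -345) = (-319606 - 182041) + (1 - 185*(-345))/(1295*(-105 - 423)) = -501647 + (1/1295)*(1 + 63825)/(-528) = -501647 + (1/1295)*(-1/528)*63826 = -501647 - 4559/48840 = -24500444039/48840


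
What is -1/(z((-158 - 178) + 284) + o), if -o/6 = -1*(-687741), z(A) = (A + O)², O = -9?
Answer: 1/4122725 ≈ 2.4256e-7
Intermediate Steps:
z(A) = (-9 + A)² (z(A) = (A - 9)² = (-9 + A)²)
o = -4126446 (o = -(-6)*(-687741) = -6*687741 = -4126446)
-1/(z((-158 - 178) + 284) + o) = -1/((-9 + ((-158 - 178) + 284))² - 4126446) = -1/((-9 + (-336 + 284))² - 4126446) = -1/((-9 - 52)² - 4126446) = -1/((-61)² - 4126446) = -1/(3721 - 4126446) = -1/(-4122725) = -1*(-1/4122725) = 1/4122725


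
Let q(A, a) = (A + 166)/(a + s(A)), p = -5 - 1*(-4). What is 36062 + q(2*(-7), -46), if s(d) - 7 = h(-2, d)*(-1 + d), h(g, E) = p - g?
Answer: 973598/27 ≈ 36059.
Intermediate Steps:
p = -1 (p = -5 + 4 = -1)
h(g, E) = -1 - g
s(d) = 6 + d (s(d) = 7 + (-1 - 1*(-2))*(-1 + d) = 7 + (-1 + 2)*(-1 + d) = 7 + 1*(-1 + d) = 7 + (-1 + d) = 6 + d)
q(A, a) = (166 + A)/(6 + A + a) (q(A, a) = (A + 166)/(a + (6 + A)) = (166 + A)/(6 + A + a))
36062 + q(2*(-7), -46) = 36062 + (166 + 2*(-7))/(6 + 2*(-7) - 46) = 36062 + (166 - 14)/(6 - 14 - 46) = 36062 + 152/(-54) = 36062 - 1/54*152 = 36062 - 76/27 = 973598/27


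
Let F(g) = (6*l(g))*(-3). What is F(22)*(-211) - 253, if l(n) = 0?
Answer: -253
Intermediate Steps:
F(g) = 0 (F(g) = (6*0)*(-3) = 0*(-3) = 0)
F(22)*(-211) - 253 = 0*(-211) - 253 = 0 - 253 = -253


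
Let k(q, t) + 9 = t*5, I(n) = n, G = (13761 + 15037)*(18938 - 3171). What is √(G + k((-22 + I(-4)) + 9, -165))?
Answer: 4*√28378577 ≈ 21309.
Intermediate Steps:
G = 454058066 (G = 28798*15767 = 454058066)
k(q, t) = -9 + 5*t (k(q, t) = -9 + t*5 = -9 + 5*t)
√(G + k((-22 + I(-4)) + 9, -165)) = √(454058066 + (-9 + 5*(-165))) = √(454058066 + (-9 - 825)) = √(454058066 - 834) = √454057232 = 4*√28378577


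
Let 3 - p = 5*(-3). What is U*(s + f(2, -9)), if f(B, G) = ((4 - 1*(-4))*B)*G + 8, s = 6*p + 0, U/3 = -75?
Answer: 6300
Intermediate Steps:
U = -225 (U = 3*(-75) = -225)
p = 18 (p = 3 - 5*(-3) = 3 - 1*(-15) = 3 + 15 = 18)
s = 108 (s = 6*18 + 0 = 108 + 0 = 108)
f(B, G) = 8 + 8*B*G (f(B, G) = ((4 + 4)*B)*G + 8 = (8*B)*G + 8 = 8*B*G + 8 = 8 + 8*B*G)
U*(s + f(2, -9)) = -225*(108 + (8 + 8*2*(-9))) = -225*(108 + (8 - 144)) = -225*(108 - 136) = -225*(-28) = 6300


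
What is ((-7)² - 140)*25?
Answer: -2275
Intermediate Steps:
((-7)² - 140)*25 = (49 - 140)*25 = -91*25 = -2275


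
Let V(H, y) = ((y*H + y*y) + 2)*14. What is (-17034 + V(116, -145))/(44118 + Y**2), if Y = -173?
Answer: 41864/74047 ≈ 0.56537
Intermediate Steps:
V(H, y) = 28 + 14*y**2 + 14*H*y (V(H, y) = ((H*y + y**2) + 2)*14 = ((y**2 + H*y) + 2)*14 = (2 + y**2 + H*y)*14 = 28 + 14*y**2 + 14*H*y)
(-17034 + V(116, -145))/(44118 + Y**2) = (-17034 + (28 + 14*(-145)**2 + 14*116*(-145)))/(44118 + (-173)**2) = (-17034 + (28 + 14*21025 - 235480))/(44118 + 29929) = (-17034 + (28 + 294350 - 235480))/74047 = (-17034 + 58898)*(1/74047) = 41864*(1/74047) = 41864/74047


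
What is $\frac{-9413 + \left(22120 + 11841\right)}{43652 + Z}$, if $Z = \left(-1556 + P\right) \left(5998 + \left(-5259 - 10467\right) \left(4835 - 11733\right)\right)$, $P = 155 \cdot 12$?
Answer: $\frac{6137}{8244790809} \approx 7.4435 \cdot 10^{-7}$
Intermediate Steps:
$P = 1860$
$Z = 32979119584$ ($Z = \left(-1556 + 1860\right) \left(5998 + \left(-5259 - 10467\right) \left(4835 - 11733\right)\right) = 304 \left(5998 - -108477948\right) = 304 \left(5998 + 108477948\right) = 304 \cdot 108483946 = 32979119584$)
$\frac{-9413 + \left(22120 + 11841\right)}{43652 + Z} = \frac{-9413 + \left(22120 + 11841\right)}{43652 + 32979119584} = \frac{-9413 + 33961}{32979163236} = 24548 \cdot \frac{1}{32979163236} = \frac{6137}{8244790809}$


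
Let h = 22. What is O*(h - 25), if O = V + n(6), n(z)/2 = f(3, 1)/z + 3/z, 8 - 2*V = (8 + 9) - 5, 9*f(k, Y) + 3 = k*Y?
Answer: 3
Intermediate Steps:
f(k, Y) = -1/3 + Y*k/9 (f(k, Y) = -1/3 + (k*Y)/9 = -1/3 + (Y*k)/9 = -1/3 + Y*k/9)
V = -2 (V = 4 - ((8 + 9) - 5)/2 = 4 - (17 - 5)/2 = 4 - 1/2*12 = 4 - 6 = -2)
n(z) = 6/z (n(z) = 2*((-1/3 + (1/9)*1*3)/z + 3/z) = 2*((-1/3 + 1/3)/z + 3/z) = 2*(0/z + 3/z) = 2*(0 + 3/z) = 2*(3/z) = 6/z)
O = -1 (O = -2 + 6/6 = -2 + 6*(1/6) = -2 + 1 = -1)
O*(h - 25) = -(22 - 25) = -1*(-3) = 3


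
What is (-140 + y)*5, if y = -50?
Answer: -950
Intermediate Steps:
(-140 + y)*5 = (-140 - 50)*5 = -190*5 = -950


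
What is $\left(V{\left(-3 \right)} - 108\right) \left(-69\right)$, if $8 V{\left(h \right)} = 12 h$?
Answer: $\frac{15525}{2} \approx 7762.5$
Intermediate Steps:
$V{\left(h \right)} = \frac{3 h}{2}$ ($V{\left(h \right)} = \frac{12 h}{8} = \frac{3 h}{2}$)
$\left(V{\left(-3 \right)} - 108\right) \left(-69\right) = \left(\frac{3}{2} \left(-3\right) - 108\right) \left(-69\right) = \left(- \frac{9}{2} - 108\right) \left(-69\right) = \left(- \frac{225}{2}\right) \left(-69\right) = \frac{15525}{2}$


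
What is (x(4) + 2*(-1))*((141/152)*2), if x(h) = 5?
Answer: 423/76 ≈ 5.5658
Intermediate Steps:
(x(4) + 2*(-1))*((141/152)*2) = (5 + 2*(-1))*((141/152)*2) = (5 - 2)*((141*(1/152))*2) = 3*((141/152)*2) = 3*(141/76) = 423/76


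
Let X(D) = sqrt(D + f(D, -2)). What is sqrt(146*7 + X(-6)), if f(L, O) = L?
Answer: sqrt(1022 + 2*I*sqrt(3)) ≈ 31.969 + 0.05418*I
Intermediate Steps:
X(D) = sqrt(2)*sqrt(D) (X(D) = sqrt(D + D) = sqrt(2*D) = sqrt(2)*sqrt(D))
sqrt(146*7 + X(-6)) = sqrt(146*7 + sqrt(2)*sqrt(-6)) = sqrt(1022 + sqrt(2)*(I*sqrt(6))) = sqrt(1022 + 2*I*sqrt(3))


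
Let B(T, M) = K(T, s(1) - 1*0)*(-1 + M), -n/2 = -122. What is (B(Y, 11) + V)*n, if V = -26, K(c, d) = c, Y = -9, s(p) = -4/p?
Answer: -28304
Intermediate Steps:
n = 244 (n = -2*(-122) = 244)
B(T, M) = T*(-1 + M)
(B(Y, 11) + V)*n = (-9*(-1 + 11) - 26)*244 = (-9*10 - 26)*244 = (-90 - 26)*244 = -116*244 = -28304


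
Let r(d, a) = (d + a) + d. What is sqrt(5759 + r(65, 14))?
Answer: sqrt(5903) ≈ 76.831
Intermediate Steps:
r(d, a) = a + 2*d (r(d, a) = (a + d) + d = a + 2*d)
sqrt(5759 + r(65, 14)) = sqrt(5759 + (14 + 2*65)) = sqrt(5759 + (14 + 130)) = sqrt(5759 + 144) = sqrt(5903)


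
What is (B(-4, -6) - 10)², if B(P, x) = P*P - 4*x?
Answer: 900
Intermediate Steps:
B(P, x) = P² - 4*x
(B(-4, -6) - 10)² = (((-4)² - 4*(-6)) - 10)² = ((16 + 24) - 10)² = (40 - 10)² = 30² = 900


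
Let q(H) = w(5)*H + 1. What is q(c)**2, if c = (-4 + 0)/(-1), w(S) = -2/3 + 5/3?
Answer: 25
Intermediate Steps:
w(S) = 1 (w(S) = -2*1/3 + 5*(1/3) = -2/3 + 5/3 = 1)
c = 4 (c = -4*(-1) = 4)
q(H) = 1 + H (q(H) = 1*H + 1 = H + 1 = 1 + H)
q(c)**2 = (1 + 4)**2 = 5**2 = 25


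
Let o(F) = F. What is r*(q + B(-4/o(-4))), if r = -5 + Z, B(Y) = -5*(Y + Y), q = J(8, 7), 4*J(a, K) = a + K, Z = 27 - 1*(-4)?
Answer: -325/2 ≈ -162.50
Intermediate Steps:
Z = 31 (Z = 27 + 4 = 31)
J(a, K) = K/4 + a/4 (J(a, K) = (a + K)/4 = (K + a)/4 = K/4 + a/4)
q = 15/4 (q = (¼)*7 + (¼)*8 = 7/4 + 2 = 15/4 ≈ 3.7500)
B(Y) = -10*Y
r = 26 (r = -5 + 31 = 26)
r*(q + B(-4/o(-4))) = 26*(15/4 - (-40)/(-4)) = 26*(15/4 - (-40)*(-1)/4) = 26*(15/4 - 10*1) = 26*(15/4 - 10) = 26*(-25/4) = -325/2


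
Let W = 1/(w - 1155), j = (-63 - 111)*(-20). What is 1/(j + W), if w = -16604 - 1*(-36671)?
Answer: 18912/65813761 ≈ 0.00028736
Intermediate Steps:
w = 20067 (w = -16604 + 36671 = 20067)
j = 3480 (j = -174*(-20) = 3480)
W = 1/18912 (W = 1/(20067 - 1155) = 1/18912 ≈ 5.2876e-5)
1/(j + W) = 1/(3480 + 1/18912) = 1/(65813761/18912) = 18912/65813761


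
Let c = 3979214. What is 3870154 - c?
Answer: -109060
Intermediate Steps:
3870154 - c = 3870154 - 1*3979214 = 3870154 - 3979214 = -109060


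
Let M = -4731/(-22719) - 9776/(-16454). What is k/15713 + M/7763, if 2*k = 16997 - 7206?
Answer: 249319670316259/799971556246142 ≈ 0.31166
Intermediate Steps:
k = 9791/2 (k = (16997 - 7206)/2 = (½)*9791 = 9791/2 ≈ 4895.5)
M = 49990803/62303071 (M = -4731*(-1/22719) - 9776*(-1/16454) = 1577/7573 + 4888/8227 = 49990803/62303071 ≈ 0.80238)
k/15713 + M/7763 = (9791/2)/15713 + (49990803/62303071)/7763 = (9791/2)*(1/15713) + (49990803/62303071)*(1/7763) = 9791/31426 + 49990803/483658740173 = 249319670316259/799971556246142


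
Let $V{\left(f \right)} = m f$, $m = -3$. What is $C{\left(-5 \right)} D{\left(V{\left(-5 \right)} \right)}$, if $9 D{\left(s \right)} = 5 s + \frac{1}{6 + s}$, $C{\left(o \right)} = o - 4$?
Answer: $- \frac{1576}{21} \approx -75.048$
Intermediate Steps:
$C{\left(o \right)} = -4 + o$
$V{\left(f \right)} = - 3 f$
$D{\left(s \right)} = \frac{1}{9 \left(6 + s\right)} + \frac{5 s}{9}$ ($D{\left(s \right)} = \frac{5 s + \frac{1}{6 + s}}{9} = \frac{\frac{1}{6 + s} + 5 s}{9} = \frac{1}{9 \left(6 + s\right)} + \frac{5 s}{9}$)
$C{\left(-5 \right)} D{\left(V{\left(-5 \right)} \right)} = \left(-4 - 5\right) \frac{1 + 5 \left(\left(-3\right) \left(-5\right)\right)^{2} + 30 \left(\left(-3\right) \left(-5\right)\right)}{9 \left(6 - -15\right)} = - 9 \frac{1 + 5 \cdot 15^{2} + 30 \cdot 15}{9 \left(6 + 15\right)} = - 9 \frac{1 + 5 \cdot 225 + 450}{9 \cdot 21} = - 9 \cdot \frac{1}{9} \cdot \frac{1}{21} \left(1 + 1125 + 450\right) = - 9 \cdot \frac{1}{9} \cdot \frac{1}{21} \cdot 1576 = \left(-9\right) \frac{1576}{189} = - \frac{1576}{21}$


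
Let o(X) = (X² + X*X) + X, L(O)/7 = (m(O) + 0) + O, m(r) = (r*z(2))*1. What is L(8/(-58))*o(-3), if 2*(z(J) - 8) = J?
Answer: -4200/29 ≈ -144.83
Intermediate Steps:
z(J) = 8 + J/2
m(r) = 9*r (m(r) = (r*(8 + (½)*2))*1 = (r*(8 + 1))*1 = (r*9)*1 = (9*r)*1 = 9*r)
L(O) = 70*O (L(O) = 7*((9*O + 0) + O) = 7*(9*O + O) = 7*(10*O) = 70*O)
o(X) = X + 2*X² (o(X) = (X² + X²) + X = 2*X² + X = X + 2*X²)
L(8/(-58))*o(-3) = (70*(8/(-58)))*(-3*(1 + 2*(-3))) = (70*(8*(-1/58)))*(-3*(1 - 6)) = (70*(-4/29))*(-3*(-5)) = -280/29*15 = -4200/29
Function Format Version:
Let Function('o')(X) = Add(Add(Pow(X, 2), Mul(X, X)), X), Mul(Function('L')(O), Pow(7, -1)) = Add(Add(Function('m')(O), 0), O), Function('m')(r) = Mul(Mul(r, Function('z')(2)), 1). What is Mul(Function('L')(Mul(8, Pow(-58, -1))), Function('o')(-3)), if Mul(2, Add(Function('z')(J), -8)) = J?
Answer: Rational(-4200, 29) ≈ -144.83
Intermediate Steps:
Function('z')(J) = Add(8, Mul(Rational(1, 2), J))
Function('m')(r) = Mul(9, r) (Function('m')(r) = Mul(Mul(r, Add(8, Mul(Rational(1, 2), 2))), 1) = Mul(Mul(r, Add(8, 1)), 1) = Mul(Mul(r, 9), 1) = Mul(Mul(9, r), 1) = Mul(9, r))
Function('L')(O) = Mul(70, O) (Function('L')(O) = Mul(7, Add(Add(Mul(9, O), 0), O)) = Mul(7, Add(Mul(9, O), O)) = Mul(7, Mul(10, O)) = Mul(70, O))
Function('o')(X) = Add(X, Mul(2, Pow(X, 2))) (Function('o')(X) = Add(Add(Pow(X, 2), Pow(X, 2)), X) = Add(Mul(2, Pow(X, 2)), X) = Add(X, Mul(2, Pow(X, 2))))
Mul(Function('L')(Mul(8, Pow(-58, -1))), Function('o')(-3)) = Mul(Mul(70, Mul(8, Pow(-58, -1))), Mul(-3, Add(1, Mul(2, -3)))) = Mul(Mul(70, Mul(8, Rational(-1, 58))), Mul(-3, Add(1, -6))) = Mul(Mul(70, Rational(-4, 29)), Mul(-3, -5)) = Mul(Rational(-280, 29), 15) = Rational(-4200, 29)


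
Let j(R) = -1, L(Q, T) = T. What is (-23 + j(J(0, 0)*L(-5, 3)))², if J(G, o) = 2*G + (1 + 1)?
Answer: 576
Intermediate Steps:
J(G, o) = 2 + 2*G (J(G, o) = 2*G + 2 = 2 + 2*G)
(-23 + j(J(0, 0)*L(-5, 3)))² = (-23 - 1)² = (-24)² = 576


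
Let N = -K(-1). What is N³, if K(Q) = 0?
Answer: 0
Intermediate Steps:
N = 0 (N = -1*0 = 0)
N³ = 0³ = 0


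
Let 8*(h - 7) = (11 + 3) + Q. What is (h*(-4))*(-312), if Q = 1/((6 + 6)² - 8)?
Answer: 371319/34 ≈ 10921.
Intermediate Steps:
Q = 1/136 (Q = 1/(12² - 8) = 1/(144 - 8) = 1/136 ≈ 0.0073529)
h = 9521/1088 (h = 7 + ((11 + 3) + 1/136)/8 = 7 + (14 + 1/136)/8 = 7 + (⅛)*(1905/136) = 7 + 1905/1088 = 9521/1088 ≈ 8.7509)
(h*(-4))*(-312) = ((9521/1088)*(-4))*(-312) = -9521/272*(-312) = 371319/34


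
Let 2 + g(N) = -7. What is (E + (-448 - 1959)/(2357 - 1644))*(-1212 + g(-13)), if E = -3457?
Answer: 3012509808/713 ≈ 4.2251e+6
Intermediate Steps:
g(N) = -9 (g(N) = -2 - 7 = -9)
(E + (-448 - 1959)/(2357 - 1644))*(-1212 + g(-13)) = (-3457 + (-448 - 1959)/(2357 - 1644))*(-1212 - 9) = (-3457 - 2407/713)*(-1221) = -2467248/713*(-1221) = 3012509808/713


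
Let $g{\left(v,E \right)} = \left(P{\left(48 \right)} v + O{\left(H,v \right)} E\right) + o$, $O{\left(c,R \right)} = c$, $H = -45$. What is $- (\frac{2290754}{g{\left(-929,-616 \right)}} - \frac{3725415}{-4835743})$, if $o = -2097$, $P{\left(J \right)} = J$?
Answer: $\frac{11006830223087}{91729208967} \approx 119.99$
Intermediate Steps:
$g{\left(v,E \right)} = -2097 - 45 E + 48 v$ ($g{\left(v,E \right)} = \left(48 v - 45 E\right) - 2097 = \left(- 45 E + 48 v\right) - 2097 = -2097 - 45 E + 48 v$)
$- (\frac{2290754}{g{\left(-929,-616 \right)}} - \frac{3725415}{-4835743}) = - (\frac{2290754}{-2097 - -27720 + 48 \left(-929\right)} - \frac{3725415}{-4835743}) = - (\frac{2290754}{-2097 + 27720 - 44592} - - \frac{3725415}{4835743}) = - (\frac{2290754}{-18969} + \frac{3725415}{4835743}) = - (2290754 \left(- \frac{1}{18969}\right) + \frac{3725415}{4835743}) = - (- \frac{2290754}{18969} + \frac{3725415}{4835743}) = \left(-1\right) \left(- \frac{11006830223087}{91729208967}\right) = \frac{11006830223087}{91729208967}$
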